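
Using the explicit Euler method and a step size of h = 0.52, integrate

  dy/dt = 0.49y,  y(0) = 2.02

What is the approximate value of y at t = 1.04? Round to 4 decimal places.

3.1805

Euler: y_{n+1} = y_n + h·f(t_n, y_n).
t=0.000000, y=2.020000: f=0.989800 → y ← 2.020000 + 0.52·0.989800 = 2.534696
t=0.520000, y=2.534696: f=1.242001 → y ← 2.534696 + 0.52·1.242001 = 3.180537
y(1.04) ≈ 3.1805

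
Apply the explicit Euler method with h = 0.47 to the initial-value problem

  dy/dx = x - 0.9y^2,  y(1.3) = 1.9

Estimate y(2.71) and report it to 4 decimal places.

1.6225

Euler: y_{n+1} = y_n + h·f(x_n, y_n).
x=1.300000, y=1.900000: f=-1.949000 → y ← 1.900000 + 0.47·(-1.949000) = 0.983970
x=1.770000, y=0.983970: f=0.898623 → y ← 0.983970 + 0.47·0.898623 = 1.406323
x=2.240000, y=1.406323: f=0.460031 → y ← 1.406323 + 0.47·0.460031 = 1.622537
y(2.71) ≈ 1.6225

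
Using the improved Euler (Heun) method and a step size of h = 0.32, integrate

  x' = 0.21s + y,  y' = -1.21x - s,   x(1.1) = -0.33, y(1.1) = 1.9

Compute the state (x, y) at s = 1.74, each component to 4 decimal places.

Heun on (x,y): k1 = f(s_n, state_n); k2 = f(s_n + h, state_n + h·k1); state_{n+1} = state_n + (h/2)·(k1 + k2).
1.100000: (-0.330000, 1.900000)
  k1 = (2.131000, -0.700700)
  predictor → (0.351920, 1.675776)
  k2 = (1.973976, -1.845823)
  → (0.326796, 1.492556)
1.420000: (0.326796, 1.492556)
  k1 = (1.790756, -1.815423)
  predictor → (0.899838, 0.911621)
  k2 = (1.277021, -2.828804)
  → (0.817640, 0.749480)
(x(1.74), y(1.74)) ≈ (0.8176, 0.7495)

0.8176, 0.7495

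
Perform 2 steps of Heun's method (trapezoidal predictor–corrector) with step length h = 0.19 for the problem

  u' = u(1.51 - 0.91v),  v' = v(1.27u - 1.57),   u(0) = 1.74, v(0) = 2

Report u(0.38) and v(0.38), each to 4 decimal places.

1.4305, 2.3916

Heun on (u,v): k1 = f(s_n, state_n); k2 = f(s_n + h, state_n + h·k1); state_{n+1} = state_n + (h/2)·(k1 + k2).
0.000000: (1.740000, 2.000000)
  k1 = (-0.539400, 1.279600)
  predictor → (1.637514, 2.243124)
  k2 = (-0.869918, 1.143192)
  → (1.606115, 2.230165)
0.190000: (1.606115, 2.230165)
  k1 = (-0.834297, 1.047655)
  predictor → (1.447598, 2.429220)
  k2 = (-1.014173, 0.652124)
  → (1.430510, 2.391644)
(u(0.38), v(0.38)) ≈ (1.4305, 2.3916)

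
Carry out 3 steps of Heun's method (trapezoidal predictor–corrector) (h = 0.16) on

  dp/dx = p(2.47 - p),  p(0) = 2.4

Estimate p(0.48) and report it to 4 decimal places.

2.4473

Heun: k1 = f(x_n, p_n); k2 = f(x_n + h, p_n + h·k1); p_{n+1} = p_n + (h/2)·(k1 + k2).
x=0.000000, p=2.400000:
  k1 = f(0.000000, 2.400000) = 0.168000
  k2 = f(0.160000, 2.426880) = 0.104647
  p ← 2.400000 + (0.16/2)·(0.168000 + 0.104647) = 2.421812
x=0.160000, p=2.421812:
  k1 = f(0.160000, 2.421812) = 0.116703
  k2 = f(0.320000, 2.440484) = 0.072033
  p ← 2.421812 + (0.16/2)·(0.116703 + 0.072033) = 2.436911
x=0.320000, p=2.436911:
  k1 = f(0.320000, 2.436911) = 0.080636
  k2 = f(0.480000, 2.449812) = 0.049456
  p ← 2.436911 + (0.16/2)·(0.080636 + 0.049456) = 2.447318
p(0.48) ≈ 2.4473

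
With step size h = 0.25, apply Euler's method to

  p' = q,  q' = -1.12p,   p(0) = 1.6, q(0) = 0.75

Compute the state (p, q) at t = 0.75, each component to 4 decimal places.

Euler on (p,q): p_{n+1} = p_n + h·p', q_{n+1} = q_n + h·q'.
0.000000: (1.600000, 0.750000); f=(0.750000, -1.792000) → (1.787500, 0.302000)
0.250000: (1.787500, 0.302000); f=(0.302000, -2.002000) → (1.863000, -0.198500)
0.500000: (1.863000, -0.198500); f=(-0.198500, -2.086560) → (1.813375, -0.720140)
(p(0.75), q(0.75)) ≈ (1.8134, -0.7201)

1.8134, -0.7201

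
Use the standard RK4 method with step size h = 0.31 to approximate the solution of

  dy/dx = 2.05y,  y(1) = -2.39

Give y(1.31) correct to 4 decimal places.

RK4: k1 = f(x_n, y_n); k2 = f(x_n + h/2, y_n + (h/2)·k1); k3 = f(x_n + h/2, y_n + (h/2)·k2); k4 = f(x_n + h, y_n + h·k3); y_{n+1} = y_n + (h/6)·(k1 + 2k2 + 2k3 + k4).
x=1.000000, y=-2.390000:
  k1 = f(1.000000, -2.390000) = -4.899500
  k2 = f(1.155000, -3.149423) = -6.456316
  k3 = f(1.155000, -3.390729) = -6.950994
  k4 = f(1.310000, -4.544808) = -9.316857
  y ← -2.390000 + (0.31/6)·(k1 + 2k2 + 2k3 + k4) = -4.509934
y(1.31) ≈ -4.5099

-4.5099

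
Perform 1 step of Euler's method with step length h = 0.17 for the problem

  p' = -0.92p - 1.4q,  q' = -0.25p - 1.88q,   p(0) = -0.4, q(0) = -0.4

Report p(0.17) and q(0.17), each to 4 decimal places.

-0.2422, -0.2552

Euler on (p,q): p_{n+1} = p_n + h·p', q_{n+1} = q_n + h·q'.
0.000000: (-0.400000, -0.400000); f=(0.928000, 0.852000) → (-0.242240, -0.255160)
(p(0.17), q(0.17)) ≈ (-0.2422, -0.2552)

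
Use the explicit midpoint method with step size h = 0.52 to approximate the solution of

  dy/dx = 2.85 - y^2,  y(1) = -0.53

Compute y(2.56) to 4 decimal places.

Midpoint: k1 = f(x_n, y_n); k2 = f(x_n + h/2, y_n + (h/2)·k1); y_{n+1} = y_n + h·k2.
x=1.000000, y=-0.530000:
  k1 = f(1.000000, -0.530000) = 2.569100
  k2 = f(1.260000, 0.137966) = 2.830965
  y ← -0.530000 + 0.52·2.830965 = 0.942102
x=1.520000, y=0.942102:
  k1 = f(1.520000, 0.942102) = 1.962444
  k2 = f(1.780000, 1.452337) = 0.740716
  y ← 0.942102 + 0.52·0.740716 = 1.327274
x=2.040000, y=1.327274:
  k1 = f(2.040000, 1.327274) = 1.088343
  k2 = f(2.300000, 1.610243) = 0.257116
  y ← 1.327274 + 0.52·0.257116 = 1.460975
y(2.56) ≈ 1.4610

1.4610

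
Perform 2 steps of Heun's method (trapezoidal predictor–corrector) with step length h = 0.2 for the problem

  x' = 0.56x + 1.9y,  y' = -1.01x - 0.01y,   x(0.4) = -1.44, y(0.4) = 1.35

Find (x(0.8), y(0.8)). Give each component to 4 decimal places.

-0.4524, 1.7537

Heun on (x,y): k1 = f(s_n, state_n); k2 = f(s_n + h, state_n + h·k1); state_{n+1} = state_n + (h/2)·(k1 + k2).
0.400000: (-1.440000, 1.350000)
  k1 = (1.758600, 1.440900)
  predictor → (-1.088280, 1.638180)
  k2 = (2.503105, 1.082781)
  → (-1.013829, 1.602368)
0.600000: (-1.013829, 1.602368)
  k1 = (2.476755, 1.007944)
  predictor → (-0.518479, 1.803957)
  k2 = (3.137170, 0.505624)
  → (-0.452437, 1.753725)
(x(0.8), y(0.8)) ≈ (-0.4524, 1.7537)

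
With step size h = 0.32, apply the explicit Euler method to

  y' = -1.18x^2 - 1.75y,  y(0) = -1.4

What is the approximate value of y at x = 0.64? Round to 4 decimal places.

Euler: y_{n+1} = y_n + h·f(x_n, y_n).
x=0.000000, y=-1.400000: f=2.450000 → y ← -1.400000 + 0.32·2.450000 = -0.616000
x=0.320000, y=-0.616000: f=0.957168 → y ← -0.616000 + 0.32·0.957168 = -0.309706
y(0.64) ≈ -0.3097

-0.3097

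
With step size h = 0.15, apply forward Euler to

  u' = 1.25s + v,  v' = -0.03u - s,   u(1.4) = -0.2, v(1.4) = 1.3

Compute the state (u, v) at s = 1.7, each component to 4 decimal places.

Euler on (u,v): u_{n+1} = u_n + h·u', v_{n+1} = v_n + h·v'.
1.400000: (-0.200000, 1.300000); f=(3.050000, -1.394000) → (0.257500, 1.090900)
1.550000: (0.257500, 1.090900); f=(3.028400, -1.557725) → (0.711760, 0.857241)
(u(1.7), v(1.7)) ≈ (0.7118, 0.8572)

0.7118, 0.8572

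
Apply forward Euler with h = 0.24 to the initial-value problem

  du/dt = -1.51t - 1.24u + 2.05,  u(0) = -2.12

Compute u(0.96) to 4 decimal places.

Euler: u_{n+1} = u_n + h·f(t_n, u_n).
t=0.000000, u=-2.120000: f=4.678800 → u ← -2.120000 + 0.24·4.678800 = -0.997088
t=0.240000, u=-0.997088: f=2.923989 → u ← -0.997088 + 0.24·2.923989 = -0.295331
t=0.480000, u=-0.295331: f=1.691410 → u ← -0.295331 + 0.24·1.691410 = 0.110608
t=0.720000, u=0.110608: f=0.825646 → u ← 0.110608 + 0.24·0.825646 = 0.308763
u(0.96) ≈ 0.3088

0.3088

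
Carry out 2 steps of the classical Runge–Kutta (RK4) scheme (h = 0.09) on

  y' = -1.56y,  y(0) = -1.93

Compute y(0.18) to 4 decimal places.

-1.4575

RK4: k1 = f(t_n, y_n); k2 = f(t_n + h/2, y_n + (h/2)·k1); k3 = f(t_n + h/2, y_n + (h/2)·k2); k4 = f(t_n + h, y_n + h·k3); y_{n+1} = y_n + (h/6)·(k1 + 2k2 + 2k3 + k4).
t=0.000000, y=-1.930000:
  k1 = f(0.000000, -1.930000) = 3.010800
  k2 = f(0.045000, -1.794514) = 2.799442
  k3 = f(0.045000, -1.804025) = 2.814279
  k4 = f(0.090000, -1.676715) = 2.615675
  y ← -1.930000 + (0.09/6)·(k1 + 2k2 + 2k3 + k4) = -1.677191
t=0.090000, y=-1.677191:
  k1 = f(0.090000, -1.677191) = 2.616418
  k2 = f(0.135000, -1.559452) = 2.432746
  k3 = f(0.135000, -1.567718) = 2.445640
  k4 = f(0.180000, -1.457084) = 2.273051
  y ← -1.677191 + (0.09/6)·(k1 + 2k2 + 2k3 + k4) = -1.457498
y(0.18) ≈ -1.4575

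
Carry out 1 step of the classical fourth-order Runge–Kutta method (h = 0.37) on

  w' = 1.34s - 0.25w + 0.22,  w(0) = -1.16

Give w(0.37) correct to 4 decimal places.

-0.8908

RK4: k1 = f(s_n, w_n); k2 = f(s_n + h/2, w_n + (h/2)·k1); k3 = f(s_n + h/2, w_n + (h/2)·k2); k4 = f(s_n + h, w_n + h·k3); w_{n+1} = w_n + (h/6)·(k1 + 2k2 + 2k3 + k4).
s=0.000000, w=-1.160000:
  k1 = f(0.000000, -1.160000) = 0.510000
  k2 = f(0.185000, -1.065650) = 0.734312
  k3 = f(0.185000, -1.024152) = 0.723938
  k4 = f(0.370000, -0.892143) = 0.938836
  w ← -1.160000 + (0.37/6)·(k1 + 2k2 + 2k3 + k4) = -0.890804
w(0.37) ≈ -0.8908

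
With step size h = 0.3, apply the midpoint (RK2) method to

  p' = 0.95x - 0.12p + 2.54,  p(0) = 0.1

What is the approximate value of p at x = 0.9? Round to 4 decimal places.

Midpoint: k1 = f(x_n, p_n); k2 = f(x_n + h/2, p_n + (h/2)·k1); p_{n+1} = p_n + h·k2.
x=0.000000, p=0.100000:
  k1 = f(0.000000, 0.100000) = 2.528000
  k2 = f(0.150000, 0.479200) = 2.624996
  p ← 0.100000 + 0.3·2.624996 = 0.887499
x=0.300000, p=0.887499:
  k1 = f(0.300000, 0.887499) = 2.718500
  k2 = f(0.450000, 1.295274) = 2.812067
  p ← 0.887499 + 0.3·2.812067 = 1.731119
x=0.600000, p=1.731119:
  k1 = f(0.600000, 1.731119) = 2.902266
  k2 = f(0.750000, 2.166459) = 2.992525
  p ← 1.731119 + 0.3·2.992525 = 2.628876
p(0.9) ≈ 2.6289

2.6289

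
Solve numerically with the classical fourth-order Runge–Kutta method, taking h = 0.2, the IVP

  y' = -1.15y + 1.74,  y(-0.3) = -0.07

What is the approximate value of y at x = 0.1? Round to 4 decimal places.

RK4: k1 = f(x_n, y_n); k2 = f(x_n + h/2, y_n + (h/2)·k1); k3 = f(x_n + h/2, y_n + (h/2)·k2); k4 = f(x_n + h, y_n + h·k3); y_{n+1} = y_n + (h/6)·(k1 + 2k2 + 2k3 + k4).
x=-0.300000, y=-0.070000:
  k1 = f(-0.300000, -0.070000) = 1.820500
  k2 = f(-0.200000, 0.112050) = 1.611142
  k3 = f(-0.200000, 0.091114) = 1.635219
  k4 = f(-0.100000, 0.257044) = 1.444400
  y ← -0.070000 + (0.2/6)·(k1 + 2k2 + 2k3 + k4) = 0.255254
x=-0.100000, y=0.255254:
  k1 = f(-0.100000, 0.255254) = 1.446458
  k2 = f(0.000000, 0.399900) = 1.280115
  k3 = f(0.000000, 0.383266) = 1.299245
  k4 = f(0.100000, 0.515103) = 1.147632
  y ← 0.255254 + (0.2/6)·(k1 + 2k2 + 2k3 + k4) = 0.513681
y(0.1) ≈ 0.5137

0.5137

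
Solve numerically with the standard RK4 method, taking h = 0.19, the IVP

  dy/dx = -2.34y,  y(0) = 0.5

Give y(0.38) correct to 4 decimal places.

0.2056

RK4: k1 = f(x_n, y_n); k2 = f(x_n + h/2, y_n + (h/2)·k1); k3 = f(x_n + h/2, y_n + (h/2)·k2); k4 = f(x_n + h, y_n + h·k3); y_{n+1} = y_n + (h/6)·(k1 + 2k2 + 2k3 + k4).
x=0.000000, y=0.500000:
  k1 = f(0.000000, 0.500000) = -1.170000
  k2 = f(0.095000, 0.388850) = -0.909909
  k3 = f(0.095000, 0.413559) = -0.967727
  k4 = f(0.190000, 0.316132) = -0.739748
  y ← 0.500000 + (0.19/6)·(k1 + 2k2 + 2k3 + k4) = 0.320608
x=0.190000, y=0.320608:
  k1 = f(0.190000, 0.320608) = -0.750222
  k2 = f(0.285000, 0.249337) = -0.583448
  k3 = f(0.285000, 0.265180) = -0.620522
  k4 = f(0.380000, 0.202709) = -0.474338
  y ← 0.320608 + (0.19/6)·(k1 + 2k2 + 2k3 + k4) = 0.205579
y(0.38) ≈ 0.2056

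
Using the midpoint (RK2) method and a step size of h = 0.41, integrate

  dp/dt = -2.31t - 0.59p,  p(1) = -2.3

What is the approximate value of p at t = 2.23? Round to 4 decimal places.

-4.5457

Midpoint: k1 = f(t_n, p_n); k2 = f(t_n + h/2, p_n + (h/2)·k1); p_{n+1} = p_n + h·k2.
t=1.000000, p=-2.300000:
  k1 = f(1.000000, -2.300000) = -0.953000
  k2 = f(1.205000, -2.495365) = -1.311285
  p ← -2.300000 + 0.41·(-1.311285) = -2.837627
t=1.410000, p=-2.837627:
  k1 = f(1.410000, -2.837627) = -1.582900
  k2 = f(1.615000, -3.162121) = -1.864998
  p ← -2.837627 + 0.41·(-1.864998) = -3.602276
t=1.820000, p=-3.602276:
  k1 = f(1.820000, -3.602276) = -2.078857
  k2 = f(2.025000, -4.028442) = -2.300969
  p ← -3.602276 + 0.41·(-2.300969) = -4.545674
p(2.23) ≈ -4.5457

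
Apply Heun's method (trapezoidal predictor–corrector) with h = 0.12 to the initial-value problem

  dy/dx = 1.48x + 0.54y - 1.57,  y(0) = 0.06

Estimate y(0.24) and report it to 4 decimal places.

-0.2897

Heun: k1 = f(x_n, y_n); k2 = f(x_n + h, y_n + h·k1); y_{n+1} = y_n + (h/2)·(k1 + k2).
x=0.000000, y=0.060000:
  k1 = f(0.000000, 0.060000) = -1.537600
  k2 = f(0.120000, -0.124512) = -1.459636
  y ← 0.060000 + (0.12/2)·(-1.537600 + (-1.459636)) = -0.119834
x=0.120000, y=-0.119834:
  k1 = f(0.120000, -0.119834) = -1.457110
  k2 = f(0.240000, -0.294687) = -1.373931
  y ← -0.119834 + (0.12/2)·(-1.457110 + (-1.373931)) = -0.289697
y(0.24) ≈ -0.2897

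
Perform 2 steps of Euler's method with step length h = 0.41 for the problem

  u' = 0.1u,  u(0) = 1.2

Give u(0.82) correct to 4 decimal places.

1.3004

Euler: u_{n+1} = u_n + h·f(x_n, u_n).
x=0.000000, u=1.200000: f=0.120000 → u ← 1.200000 + 0.41·0.120000 = 1.249200
x=0.410000, u=1.249200: f=0.124920 → u ← 1.249200 + 0.41·0.124920 = 1.300417
u(0.82) ≈ 1.3004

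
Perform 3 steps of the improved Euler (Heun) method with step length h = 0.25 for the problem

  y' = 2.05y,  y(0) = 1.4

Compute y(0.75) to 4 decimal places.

Heun: k1 = f(t_n, y_n); k2 = f(t_n + h, y_n + h·k1); y_{n+1} = y_n + (h/2)·(k1 + k2).
t=0.000000, y=1.400000:
  k1 = f(0.000000, 1.400000) = 2.870000
  k2 = f(0.250000, 2.117500) = 4.340875
  y ← 1.400000 + (0.25/2)·(2.870000 + 4.340875) = 2.301359
t=0.250000, y=2.301359:
  k1 = f(0.250000, 2.301359) = 4.717787
  k2 = f(0.500000, 3.480806) = 7.135652
  y ← 2.301359 + (0.25/2)·(4.717787 + 7.135652) = 3.783039
t=0.500000, y=3.783039:
  k1 = f(0.500000, 3.783039) = 7.755230
  k2 = f(0.750000, 5.721847) = 11.729786
  y ← 3.783039 + (0.25/2)·(7.755230 + 11.729786) = 6.218666
y(0.75) ≈ 6.2187

6.2187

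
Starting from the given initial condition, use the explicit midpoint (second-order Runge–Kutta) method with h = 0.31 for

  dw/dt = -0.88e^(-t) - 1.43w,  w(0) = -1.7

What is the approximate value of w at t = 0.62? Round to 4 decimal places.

Midpoint: k1 = f(t_n, w_n); k2 = f(t_n + h/2, w_n + (h/2)·k1); w_{n+1} = w_n + h·k2.
t=0.000000, w=-1.700000:
  k1 = f(0.000000, -1.700000) = 1.551000
  k2 = f(0.155000, -1.459595) = 1.333575
  w ← -1.700000 + 0.31·1.333575 = -1.286592
t=0.310000, w=-1.286592:
  k1 = f(0.310000, -1.286592) = 1.194393
  k2 = f(0.465000, -1.101461) = 1.022330
  w ← -1.286592 + 0.31·1.022330 = -0.969669
w(0.62) ≈ -0.9697

-0.9697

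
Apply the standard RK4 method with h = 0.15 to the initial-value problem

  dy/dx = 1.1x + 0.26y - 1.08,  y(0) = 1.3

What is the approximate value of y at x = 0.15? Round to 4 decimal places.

RK4: k1 = f(x_n, y_n); k2 = f(x_n + h/2, y_n + (h/2)·k1); k3 = f(x_n + h/2, y_n + (h/2)·k2); k4 = f(x_n + h, y_n + h·k3); y_{n+1} = y_n + (h/6)·(k1 + 2k2 + 2k3 + k4).
x=0.000000, y=1.300000:
  k1 = f(0.000000, 1.300000) = -0.742000
  k2 = f(0.075000, 1.244350) = -0.673969
  k3 = f(0.075000, 1.249452) = -0.672642
  k4 = f(0.150000, 1.199104) = -0.603233
  y ← 1.300000 + (0.15/6)·(k1 + 2k2 + 2k3 + k4) = 1.199039
y(0.15) ≈ 1.1990

1.1990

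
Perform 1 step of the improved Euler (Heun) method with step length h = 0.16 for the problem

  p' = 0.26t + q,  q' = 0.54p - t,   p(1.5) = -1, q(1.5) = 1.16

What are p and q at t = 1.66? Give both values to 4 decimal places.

Heun on (p,q): k1 = f(t_n, state_n); k2 = f(t_n + h, state_n + h·k1); state_{n+1} = state_n + (h/2)·(k1 + k2).
1.500000: (-1.000000, 1.160000)
  k1 = (1.550000, -2.040000)
  predictor → (-0.752000, 0.833600)
  k2 = (1.265200, -2.066080)
  → (-0.774784, 0.831514)
(p(1.66), q(1.66)) ≈ (-0.7748, 0.8315)

-0.7748, 0.8315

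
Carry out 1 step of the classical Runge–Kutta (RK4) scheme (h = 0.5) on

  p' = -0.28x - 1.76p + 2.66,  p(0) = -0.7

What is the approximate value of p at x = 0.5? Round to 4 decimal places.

RK4: k1 = f(x_n, p_n); k2 = f(x_n + h/2, p_n + (h/2)·k1); k3 = f(x_n + h/2, p_n + (h/2)·k2); k4 = f(x_n + h, p_n + h·k3); p_{n+1} = p_n + (h/6)·(k1 + 2k2 + 2k3 + k4).
x=0.000000, p=-0.700000:
  k1 = f(0.000000, -0.700000) = 3.892000
  k2 = f(0.250000, 0.273000) = 2.109520
  k3 = f(0.250000, -0.172620) = 2.893811
  k4 = f(0.500000, 0.746906) = 1.205446
  p ← -0.700000 + (0.5/6)·(k1 + 2k2 + 2k3 + k4) = 0.558676
p(0.5) ≈ 0.5587

0.5587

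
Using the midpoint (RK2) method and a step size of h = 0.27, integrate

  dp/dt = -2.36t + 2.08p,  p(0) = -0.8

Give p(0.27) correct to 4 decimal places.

-1.4615

Midpoint: k1 = f(t_n, p_n); k2 = f(t_n + h/2, p_n + (h/2)·k1); p_{n+1} = p_n + h·k2.
t=0.000000, p=-0.800000:
  k1 = f(0.000000, -0.800000) = -1.664000
  k2 = f(0.135000, -1.024640) = -2.449851
  p ← -0.800000 + 0.27·(-2.449851) = -1.461460
p(0.27) ≈ -1.4615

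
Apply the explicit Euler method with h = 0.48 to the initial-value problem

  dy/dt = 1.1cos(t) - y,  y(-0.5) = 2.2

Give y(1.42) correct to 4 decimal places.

0.9262

Euler: y_{n+1} = y_n + h·f(t_n, y_n).
t=-0.500000, y=2.200000: f=-1.234659 → y ← 2.200000 + 0.48·(-1.234659) = 1.607364
t=-0.020000, y=1.607364: f=-0.507584 → y ← 1.607364 + 0.48·(-0.507584) = 1.363723
t=0.460000, y=1.363723: f=-0.378066 → y ← 1.363723 + 0.48·(-0.378066) = 1.182252
t=0.940000, y=1.182252: f=-0.533485 → y ← 1.182252 + 0.48·(-0.533485) = 0.926179
y(1.42) ≈ 0.9262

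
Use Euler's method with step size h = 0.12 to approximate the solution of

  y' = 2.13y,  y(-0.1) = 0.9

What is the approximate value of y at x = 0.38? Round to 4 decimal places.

2.2369

Euler: y_{n+1} = y_n + h·f(x_n, y_n).
x=-0.100000, y=0.900000: f=1.917000 → y ← 0.900000 + 0.12·1.917000 = 1.130040
x=0.020000, y=1.130040: f=2.406985 → y ← 1.130040 + 0.12·2.406985 = 1.418878
x=0.140000, y=1.418878: f=3.022211 → y ← 1.418878 + 0.12·3.022211 = 1.781543
x=0.260000, y=1.781543: f=3.794688 → y ← 1.781543 + 0.12·3.794688 = 2.236906
y(0.38) ≈ 2.2369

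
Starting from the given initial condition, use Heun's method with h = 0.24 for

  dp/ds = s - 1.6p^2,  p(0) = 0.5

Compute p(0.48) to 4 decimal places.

Heun: k1 = f(s_n, p_n); k2 = f(s_n + h, p_n + h·k1); p_{n+1} = p_n + (h/2)·(k1 + k2).
s=0.000000, p=0.500000:
  k1 = f(0.000000, 0.500000) = -0.400000
  k2 = f(0.240000, 0.404000) = -0.021146
  p ← 0.500000 + (0.24/2)·(-0.400000 + (-0.021146)) = 0.449463
s=0.240000, p=0.449463:
  k1 = f(0.240000, 0.449463) = -0.083227
  k2 = f(0.480000, 0.429488) = 0.184864
  p ← 0.449463 + (0.24/2)·(-0.083227 + 0.184864) = 0.461659
p(0.48) ≈ 0.4617

0.4617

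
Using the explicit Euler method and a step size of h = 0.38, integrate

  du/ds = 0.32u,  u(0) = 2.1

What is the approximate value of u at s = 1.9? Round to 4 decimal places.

3.7274

Euler: u_{n+1} = u_n + h·f(s_n, u_n).
s=0.000000, u=2.100000: f=0.672000 → u ← 2.100000 + 0.38·0.672000 = 2.355360
s=0.380000, u=2.355360: f=0.753715 → u ← 2.355360 + 0.38·0.753715 = 2.641772
s=0.760000, u=2.641772: f=0.845367 → u ← 2.641772 + 0.38·0.845367 = 2.963011
s=1.140000, u=2.963011: f=0.948164 → u ← 2.963011 + 0.38·0.948164 = 3.323313
s=1.520000, u=3.323313: f=1.063460 → u ← 3.323313 + 0.38·1.063460 = 3.727428
u(1.9) ≈ 3.7274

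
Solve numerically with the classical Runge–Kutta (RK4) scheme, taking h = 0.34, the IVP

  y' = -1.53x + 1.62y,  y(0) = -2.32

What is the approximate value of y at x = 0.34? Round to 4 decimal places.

-4.1302

RK4: k1 = f(x_n, y_n); k2 = f(x_n + h/2, y_n + (h/2)·k1); k3 = f(x_n + h/2, y_n + (h/2)·k2); k4 = f(x_n + h, y_n + h·k3); y_{n+1} = y_n + (h/6)·(k1 + 2k2 + 2k3 + k4).
x=0.000000, y=-2.320000:
  k1 = f(0.000000, -2.320000) = -3.758400
  k2 = f(0.170000, -2.958928) = -5.053563
  k3 = f(0.170000, -3.179106) = -5.410251
  k4 = f(0.340000, -4.159485) = -7.258566
  y ← -2.320000 + (0.34/6)·(k1 + 2k2 + 2k3 + k4) = -4.130194
y(0.34) ≈ -4.1302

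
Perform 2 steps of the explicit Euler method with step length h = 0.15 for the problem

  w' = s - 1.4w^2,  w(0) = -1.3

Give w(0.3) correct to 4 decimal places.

-2.2075

Euler: w_{n+1} = w_n + h·f(s_n, w_n).
s=0.000000, w=-1.300000: f=-2.366000 → w ← -1.300000 + 0.15·(-2.366000) = -1.654900
s=0.150000, w=-1.654900: f=-3.684172 → w ← -1.654900 + 0.15·(-3.684172) = -2.207526
w(0.3) ≈ -2.2075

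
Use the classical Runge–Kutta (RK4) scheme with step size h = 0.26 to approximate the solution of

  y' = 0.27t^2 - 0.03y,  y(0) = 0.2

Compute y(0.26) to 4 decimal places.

0.2000

RK4: k1 = f(t_n, y_n); k2 = f(t_n + h/2, y_n + (h/2)·k1); k3 = f(t_n + h/2, y_n + (h/2)·k2); k4 = f(t_n + h, y_n + h·k3); y_{n+1} = y_n + (h/6)·(k1 + 2k2 + 2k3 + k4).
t=0.000000, y=0.200000:
  k1 = f(0.000000, 0.200000) = -0.006000
  k2 = f(0.130000, 0.199220) = -0.001414
  k3 = f(0.130000, 0.199816) = -0.001431
  k4 = f(0.260000, 0.199628) = 0.012263
  y ← 0.200000 + (0.26/6)·(k1 + 2k2 + 2k3 + k4) = 0.200025
y(0.26) ≈ 0.2000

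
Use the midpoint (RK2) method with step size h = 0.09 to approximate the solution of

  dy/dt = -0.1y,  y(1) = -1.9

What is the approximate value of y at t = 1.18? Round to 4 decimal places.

-1.8661

Midpoint: k1 = f(t_n, y_n); k2 = f(t_n + h/2, y_n + (h/2)·k1); y_{n+1} = y_n + h·k2.
t=1.000000, y=-1.900000:
  k1 = f(1.000000, -1.900000) = 0.190000
  k2 = f(1.045000, -1.891450) = 0.189145
  y ← -1.900000 + 0.09·0.189145 = -1.882977
t=1.090000, y=-1.882977:
  k1 = f(1.090000, -1.882977) = 0.188298
  k2 = f(1.135000, -1.874504) = 0.187450
  y ← -1.882977 + 0.09·0.187450 = -1.866106
y(1.18) ≈ -1.8661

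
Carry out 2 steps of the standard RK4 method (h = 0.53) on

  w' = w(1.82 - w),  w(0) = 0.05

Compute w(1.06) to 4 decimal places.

RK4: k1 = f(x_n, w_n); k2 = f(x_n + h/2, w_n + (h/2)·k1); k3 = f(x_n + h/2, w_n + (h/2)·k2); k4 = f(x_n + h, w_n + h·k3); w_{n+1} = w_n + (h/6)·(k1 + 2k2 + 2k3 + k4).
x=0.000000, w=0.050000:
  k1 = f(0.000000, 0.050000) = 0.088500
  k2 = f(0.265000, 0.073453) = 0.128288
  k3 = f(0.265000, 0.083996) = 0.145818
  k4 = f(0.530000, 0.127284) = 0.215455
  w ← 0.050000 + (0.53/6)·(k1 + 2k2 + 2k3 + k4) = 0.125275
x=0.530000, w=0.125275:
  k1 = f(0.530000, 0.125275) = 0.212306
  k2 = f(0.795000, 0.181536) = 0.297440
  k3 = f(0.795000, 0.204096) = 0.329800
  k4 = f(1.060000, 0.300069) = 0.456084
  w ← 0.125275 + (0.53/6)·(k1 + 2k2 + 2k3 + k4) = 0.295128
w(1.06) ≈ 0.2951

0.2951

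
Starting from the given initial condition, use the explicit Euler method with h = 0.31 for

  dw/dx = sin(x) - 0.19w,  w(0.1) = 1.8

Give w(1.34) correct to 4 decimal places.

Euler: w_{n+1} = w_n + h·f(x_n, w_n).
x=0.100000, w=1.800000: f=-0.242167 → w ← 1.800000 + 0.31·(-0.242167) = 1.724928
x=0.410000, w=1.724928: f=0.070873 → w ← 1.724928 + 0.31·0.070873 = 1.746899
x=0.720000, w=1.746899: f=0.327474 → w ← 1.746899 + 0.31·0.327474 = 1.848416
x=1.030000, w=1.848416: f=0.506100 → w ← 1.848416 + 0.31·0.506100 = 2.005307
w(1.34) ≈ 2.0053

2.0053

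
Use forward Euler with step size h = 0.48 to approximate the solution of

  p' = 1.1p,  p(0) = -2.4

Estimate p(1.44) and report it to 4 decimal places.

Euler: p_{n+1} = p_n + h·f(s_n, p_n).
s=0.000000, p=-2.400000: f=-2.640000 → p ← -2.400000 + 0.48·(-2.640000) = -3.667200
s=0.480000, p=-3.667200: f=-4.033920 → p ← -3.667200 + 0.48·(-4.033920) = -5.603482
s=0.960000, p=-5.603482: f=-6.163830 → p ← -5.603482 + 0.48·(-6.163830) = -8.562120
p(1.44) ≈ -8.5621

-8.5621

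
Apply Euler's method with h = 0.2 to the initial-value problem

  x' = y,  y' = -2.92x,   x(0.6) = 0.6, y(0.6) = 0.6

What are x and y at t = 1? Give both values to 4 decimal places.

0.7699, -0.1709

Euler on (x,y): x_{n+1} = x_n + h·x', y_{n+1} = y_n + h·y'.
0.600000: (0.600000, 0.600000); f=(0.600000, -1.752000) → (0.720000, 0.249600)
0.800000: (0.720000, 0.249600); f=(0.249600, -2.102400) → (0.769920, -0.170880)
(x(1), y(1)) ≈ (0.7699, -0.1709)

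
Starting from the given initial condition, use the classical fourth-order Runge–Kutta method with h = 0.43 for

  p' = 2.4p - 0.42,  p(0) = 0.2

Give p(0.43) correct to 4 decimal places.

RK4: k1 = f(t_n, p_n); k2 = f(t_n + h/2, p_n + (h/2)·k1); k3 = f(t_n + h/2, p_n + (h/2)·k2); k4 = f(t_n + h, p_n + h·k3); p_{n+1} = p_n + (h/6)·(k1 + 2k2 + 2k3 + k4).
t=0.000000, p=0.200000:
  k1 = f(0.000000, 0.200000) = 0.060000
  k2 = f(0.215000, 0.212900) = 0.090960
  k3 = f(0.215000, 0.219556) = 0.106935
  k4 = f(0.430000, 0.245982) = 0.170357
  p ← 0.200000 + (0.43/6)·(k1 + 2k2 + 2k3 + k4) = 0.244874
p(0.43) ≈ 0.2449

0.2449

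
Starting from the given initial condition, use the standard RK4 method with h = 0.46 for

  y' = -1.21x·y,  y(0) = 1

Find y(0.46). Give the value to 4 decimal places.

RK4: k1 = f(x_n, y_n); k2 = f(x_n + h/2, y_n + (h/2)·k1); k3 = f(x_n + h/2, y_n + (h/2)·k2); k4 = f(x_n + h, y_n + h·k3); y_{n+1} = y_n + (h/6)·(k1 + 2k2 + 2k3 + k4).
x=0.000000, y=1.000000:
  k1 = f(0.000000, 1.000000) = 0.000000
  k2 = f(0.230000, 1.000000) = -0.278300
  k3 = f(0.230000, 0.935991) = -0.260486
  k4 = f(0.460000, 0.880176) = -0.489906
  y ← 1.000000 + (0.46/6)·(k1 + 2k2 + 2k3 + k4) = 0.879827
y(0.46) ≈ 0.8798

0.8798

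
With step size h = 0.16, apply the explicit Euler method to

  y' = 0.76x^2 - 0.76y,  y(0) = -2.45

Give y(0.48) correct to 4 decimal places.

Euler: y_{n+1} = y_n + h·f(x_n, y_n).
x=0.000000, y=-2.450000: f=1.862000 → y ← -2.450000 + 0.16·1.862000 = -2.152080
x=0.160000, y=-2.152080: f=1.655037 → y ← -2.152080 + 0.16·1.655037 = -1.887274
x=0.320000, y=-1.887274: f=1.512152 → y ← -1.887274 + 0.16·1.512152 = -1.645330
y(0.48) ≈ -1.6453

-1.6453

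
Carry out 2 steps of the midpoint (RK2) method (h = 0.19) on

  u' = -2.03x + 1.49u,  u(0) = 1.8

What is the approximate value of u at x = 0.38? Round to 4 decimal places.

2.9826

Midpoint: k1 = f(x_n, u_n); k2 = f(x_n + h/2, u_n + (h/2)·k1); u_{n+1} = u_n + h·k2.
x=0.000000, u=1.800000:
  k1 = f(0.000000, 1.800000) = 2.682000
  k2 = f(0.095000, 2.054790) = 2.868787
  u ← 1.800000 + 0.19·2.868787 = 2.345070
x=0.190000, u=2.345070:
  k1 = f(0.190000, 2.345070) = 3.108454
  k2 = f(0.285000, 2.640373) = 3.355605
  u ← 2.345070 + 0.19·3.355605 = 2.982635
u(0.38) ≈ 2.9826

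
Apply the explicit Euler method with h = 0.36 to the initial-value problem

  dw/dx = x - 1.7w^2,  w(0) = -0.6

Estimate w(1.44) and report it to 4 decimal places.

Euler: w_{n+1} = w_n + h·f(x_n, w_n).
x=0.000000, w=-0.600000: f=-0.612000 → w ← -0.600000 + 0.36·(-0.612000) = -0.820320
x=0.360000, w=-0.820320: f=-0.783972 → w ← -0.820320 + 0.36·(-0.783972) = -1.102550
x=0.720000, w=-1.102550: f=-1.346548 → w ← -1.102550 + 0.36·(-1.346548) = -1.587307
x=1.080000, w=-1.587307: f=-3.203226 → w ← -1.587307 + 0.36·(-3.203226) = -2.740469
w(1.44) ≈ -2.7405

-2.7405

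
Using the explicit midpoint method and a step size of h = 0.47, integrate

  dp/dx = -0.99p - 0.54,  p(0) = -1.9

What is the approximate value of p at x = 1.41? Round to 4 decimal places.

Midpoint: k1 = f(x_n, p_n); k2 = f(x_n + h/2, p_n + (h/2)·k1); p_{n+1} = p_n + h·k2.
x=0.000000, p=-1.900000:
  k1 = f(0.000000, -1.900000) = 1.341000
  k2 = f(0.235000, -1.584865) = 1.029016
  p ← -1.900000 + 0.47·1.029016 = -1.416362
x=0.470000, p=-1.416362:
  k1 = f(0.470000, -1.416362) = 0.862199
  k2 = f(0.705000, -1.213746) = 0.661608
  p ← -1.416362 + 0.47·0.661608 = -1.105406
x=0.940000, p=-1.105406:
  k1 = f(0.940000, -1.105406) = 0.554352
  k2 = f(1.175000, -0.975134) = 0.425382
  p ← -1.105406 + 0.47·0.425382 = -0.905477
p(1.41) ≈ -0.9055

-0.9055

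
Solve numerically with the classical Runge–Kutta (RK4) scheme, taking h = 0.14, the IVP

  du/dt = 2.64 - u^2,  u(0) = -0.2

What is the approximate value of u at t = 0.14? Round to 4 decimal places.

0.1680

RK4: k1 = f(t_n, u_n); k2 = f(t_n + h/2, u_n + (h/2)·k1); k3 = f(t_n + h/2, u_n + (h/2)·k2); k4 = f(t_n + h, u_n + h·k3); u_{n+1} = u_n + (h/6)·(k1 + 2k2 + 2k3 + k4).
t=0.000000, u=-0.200000:
  k1 = f(0.000000, -0.200000) = 2.600000
  k2 = f(0.070000, -0.018000) = 2.639676
  k3 = f(0.070000, -0.015223) = 2.639768
  k4 = f(0.140000, 0.169568) = 2.611247
  u ← -0.200000 + (0.14/6)·(k1 + 2k2 + 2k3 + k4) = 0.167970
u(0.14) ≈ 0.1680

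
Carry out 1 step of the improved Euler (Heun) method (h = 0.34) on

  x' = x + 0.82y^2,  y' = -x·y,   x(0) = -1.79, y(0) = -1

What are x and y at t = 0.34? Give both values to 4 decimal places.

-1.9546, -1.8840

Heun on (x,y): k1 = f(t_n, state_n); k2 = f(t_n + h, state_n + h·k1); state_{n+1} = state_n + (h/2)·(k1 + k2).
0.000000: (-1.790000, -1.000000)
  k1 = (-0.970000, -1.790000)
  predictor → (-2.119800, -1.608600)
  k2 = (0.002027, -3.409910)
  → (-1.954555, -1.883985)
(x(0.34), y(0.34)) ≈ (-1.9546, -1.8840)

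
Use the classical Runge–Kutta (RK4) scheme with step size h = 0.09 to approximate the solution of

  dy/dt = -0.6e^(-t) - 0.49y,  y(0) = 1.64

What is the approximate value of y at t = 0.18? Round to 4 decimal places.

1.4071

RK4: k1 = f(t_n, y_n); k2 = f(t_n + h/2, y_n + (h/2)·k1); k3 = f(t_n + h/2, y_n + (h/2)·k2); k4 = f(t_n + h, y_n + h·k3); y_{n+1} = y_n + (h/6)·(k1 + 2k2 + 2k3 + k4).
t=0.000000, y=1.640000:
  k1 = f(0.000000, 1.640000) = -1.403600
  k2 = f(0.045000, 1.576838) = -1.346249
  k3 = f(0.045000, 1.579419) = -1.347514
  k4 = f(0.090000, 1.518724) = -1.292533
  y ← 1.640000 + (0.09/6)·(k1 + 2k2 + 2k3 + k4) = 1.518745
t=0.090000, y=1.518745:
  k1 = f(0.090000, 1.518745) = -1.292544
  k2 = f(0.135000, 1.460581) = -1.239914
  k3 = f(0.135000, 1.462949) = -1.241075
  k4 = f(0.180000, 1.407048) = -1.190616
  y ← 1.518745 + (0.09/6)·(k1 + 2k2 + 2k3 + k4) = 1.407068
y(0.18) ≈ 1.4071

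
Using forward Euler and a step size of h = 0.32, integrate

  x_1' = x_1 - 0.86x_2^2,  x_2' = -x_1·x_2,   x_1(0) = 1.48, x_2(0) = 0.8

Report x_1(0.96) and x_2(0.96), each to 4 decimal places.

3.0236, 0.0481

Euler on (x_1,x_2): x_1_{n+1} = x_1_n + h·x_1', x_2_{n+1} = x_2_n + h·x_2'.
0.000000: (1.480000, 0.800000); f=(0.929600, -1.184000) → (1.777472, 0.421120)
0.320000: (1.777472, 0.421120); f=(1.624958, -0.748529) → (2.297459, 0.181591)
0.640000: (2.297459, 0.181591); f=(2.269100, -0.417197) → (3.023570, 0.048088)
(x_1(0.96), x_2(0.96)) ≈ (3.0236, 0.0481)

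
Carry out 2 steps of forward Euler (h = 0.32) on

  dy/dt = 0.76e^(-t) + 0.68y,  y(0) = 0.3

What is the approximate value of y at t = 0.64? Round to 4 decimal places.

Euler: y_{n+1} = y_n + h·f(t_n, y_n).
t=0.000000, y=0.300000: f=0.964000 → y ← 0.300000 + 0.32·0.964000 = 0.608480
t=0.320000, y=0.608480: f=0.965640 → y ← 0.608480 + 0.32·0.965640 = 0.917485
y(0.64) ≈ 0.9175

0.9175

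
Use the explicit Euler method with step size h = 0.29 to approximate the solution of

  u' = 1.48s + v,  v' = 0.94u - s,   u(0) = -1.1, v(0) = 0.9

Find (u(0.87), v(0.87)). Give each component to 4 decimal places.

-0.2082, -0.0282

Euler on (u,v): u_{n+1} = u_n + h·u', v_{n+1} = v_n + h·v'.
0.000000: (-1.100000, 0.900000); f=(0.900000, -1.034000) → (-0.839000, 0.600140)
0.290000: (-0.839000, 0.600140); f=(1.029340, -1.078660) → (-0.540491, 0.287329)
0.580000: (-0.540491, 0.287329); f=(1.145729, -1.088062) → (-0.208230, -0.028209)
(u(0.87), v(0.87)) ≈ (-0.2082, -0.0282)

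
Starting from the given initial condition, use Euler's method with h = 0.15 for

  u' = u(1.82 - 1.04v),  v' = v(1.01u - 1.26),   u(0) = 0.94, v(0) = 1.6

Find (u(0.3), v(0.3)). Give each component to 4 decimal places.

Euler on (u,v): u_{n+1} = u_n + h·u', v_{n+1} = v_n + h·v'.
0.000000: (0.940000, 1.600000); f=(0.146640, -0.496960) → (0.961996, 1.525456)
0.150000: (0.961996, 1.525456); f=(0.224651, -0.439917) → (0.995694, 1.459468)
(u(0.3), v(0.3)) ≈ (0.9957, 1.4595)

0.9957, 1.4595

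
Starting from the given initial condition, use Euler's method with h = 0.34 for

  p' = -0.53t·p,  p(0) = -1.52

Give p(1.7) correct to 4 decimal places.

-0.7715

Euler: p_{n+1} = p_n + h·f(t_n, p_n).
t=0.000000, p=-1.520000: f=0.000000 → p ← -1.520000 + 0.34·0.000000 = -1.520000
t=0.340000, p=-1.520000: f=0.273904 → p ← -1.520000 + 0.34·0.273904 = -1.426873
t=0.680000, p=-1.426873: f=0.514245 → p ← -1.426873 + 0.34·0.514245 = -1.252029
t=1.020000, p=-1.252029: f=0.676847 → p ← -1.252029 + 0.34·0.676847 = -1.021901
t=1.360000, p=-1.021901: f=0.736587 → p ← -1.021901 + 0.34·0.736587 = -0.771462
p(1.7) ≈ -0.7715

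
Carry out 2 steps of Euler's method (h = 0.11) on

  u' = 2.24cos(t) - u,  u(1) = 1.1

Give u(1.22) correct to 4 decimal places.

Euler: u_{n+1} = u_n + h·f(t_n, u_n).
t=1.000000, u=1.100000: f=0.110277 → u ← 1.100000 + 0.11·0.110277 = 1.112130
t=1.110000, u=1.112130: f=-0.116089 → u ← 1.112130 + 0.11·(-0.116089) = 1.099361
u(1.22) ≈ 1.0994

1.0994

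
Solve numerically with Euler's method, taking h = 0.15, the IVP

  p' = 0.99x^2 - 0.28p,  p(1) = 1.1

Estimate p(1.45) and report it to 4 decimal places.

Euler: p_{n+1} = p_n + h·f(x_n, p_n).
x=1.000000, p=1.100000: f=0.682000 → p ← 1.100000 + 0.15·0.682000 = 1.202300
x=1.150000, p=1.202300: f=0.972631 → p ← 1.202300 + 0.15·0.972631 = 1.348195
x=1.300000, p=1.348195: f=1.295605 → p ← 1.348195 + 0.15·1.295605 = 1.542535
p(1.45) ≈ 1.5425

1.5425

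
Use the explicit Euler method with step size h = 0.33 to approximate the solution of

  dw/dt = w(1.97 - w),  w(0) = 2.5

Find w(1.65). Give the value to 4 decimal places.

1.9712

Euler: w_{n+1} = w_n + h·f(t_n, w_n).
t=0.000000, w=2.500000: f=-1.325000 → w ← 2.500000 + 0.33·(-1.325000) = 2.062750
t=0.330000, w=2.062750: f=-0.191320 → w ← 2.062750 + 0.33·(-0.191320) = 1.999614
t=0.660000, w=1.999614: f=-0.059217 → w ← 1.999614 + 0.33·(-0.059217) = 1.980073
t=0.990000, w=1.980073: f=-0.019945 → w ← 1.980073 + 0.33·(-0.019945) = 1.973491
t=1.320000, w=1.973491: f=-0.006889 → w ← 1.973491 + 0.33·(-0.006889) = 1.971217
w(1.65) ≈ 1.9712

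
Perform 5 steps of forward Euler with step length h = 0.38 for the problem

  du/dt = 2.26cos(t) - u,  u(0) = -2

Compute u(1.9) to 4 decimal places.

0.6390

Euler: u_{n+1} = u_n + h·f(t_n, u_n).
t=0.000000, u=-2.000000: f=4.260000 → u ← -2.000000 + 0.38·4.260000 = -0.381200
t=0.380000, u=-0.381200: f=2.479982 → u ← -0.381200 + 0.38·2.479982 = 0.561193
t=0.760000, u=0.561193: f=1.076936 → u ← 0.561193 + 0.38·1.076936 = 0.970429
t=1.140000, u=0.970429: f=-0.026665 → u ← 0.970429 + 0.38·(-0.026665) = 0.960296
t=1.520000, u=0.960296: f=-0.845546 → u ← 0.960296 + 0.38·(-0.845546) = 0.638989
u(1.9) ≈ 0.6390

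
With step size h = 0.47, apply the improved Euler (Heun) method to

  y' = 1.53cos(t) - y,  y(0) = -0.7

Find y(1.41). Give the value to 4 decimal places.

Heun: k1 = f(t_n, y_n); k2 = f(t_n + h, y_n + h·k1); y_{n+1} = y_n + (h/2)·(k1 + k2).
t=0.000000, y=-0.700000:
  k1 = f(0.000000, -0.700000) = 2.230000
  k2 = f(0.470000, 0.348100) = 1.015999
  y ← -0.700000 + (0.47/2)·(2.230000 + 1.015999) = 0.062810
t=0.470000, y=0.062810:
  k1 = f(0.470000, 0.062810) = 1.301290
  k2 = f(0.940000, 0.674416) = 0.227960
  y ← 0.062810 + (0.47/2)·(1.301290 + 0.227960) = 0.422183
t=0.940000, y=0.422183:
  k1 = f(0.940000, 0.422183) = 0.480192
  k2 = f(1.410000, 0.647874) = -0.402914
  y ← 0.422183 + (0.47/2)·(0.480192 + (-0.402914)) = 0.440344
y(1.41) ≈ 0.4403

0.4403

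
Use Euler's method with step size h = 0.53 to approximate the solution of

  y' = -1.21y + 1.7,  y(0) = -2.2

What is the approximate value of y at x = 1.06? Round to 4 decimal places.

0.9411

Euler: y_{n+1} = y_n + h·f(x_n, y_n).
x=0.000000, y=-2.200000: f=4.362000 → y ← -2.200000 + 0.53·4.362000 = 0.111860
x=0.530000, y=0.111860: f=1.564649 → y ← 0.111860 + 0.53·1.564649 = 0.941124
y(1.06) ≈ 0.9411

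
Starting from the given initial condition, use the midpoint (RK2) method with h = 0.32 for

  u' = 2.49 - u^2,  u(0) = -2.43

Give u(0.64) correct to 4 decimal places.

Midpoint: k1 = f(x_n, u_n); k2 = f(x_n + h/2, u_n + (h/2)·k1); u_{n+1} = u_n + h·k2.
x=0.000000, u=-2.430000:
  k1 = f(0.000000, -2.430000) = -3.414900
  k2 = f(0.160000, -2.976384) = -6.368862
  u ← -2.430000 + 0.32·(-6.368862) = -4.468036
x=0.320000, u=-4.468036:
  k1 = f(0.320000, -4.468036) = -17.473343
  k2 = f(0.480000, -7.263771) = -50.272365
  u ← -4.468036 + 0.32·(-50.272365) = -20.555192
u(0.64) ≈ -20.5552

-20.5552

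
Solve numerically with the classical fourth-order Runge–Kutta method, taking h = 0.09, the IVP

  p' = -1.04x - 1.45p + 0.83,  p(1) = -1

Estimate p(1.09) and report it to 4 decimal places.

RK4: k1 = f(x_n, p_n); k2 = f(x_n + h/2, p_n + (h/2)·k1); k3 = f(x_n + h/2, p_n + (h/2)·k2); k4 = f(x_n + h, p_n + h·k3); p_{n+1} = p_n + (h/6)·(k1 + 2k2 + 2k3 + k4).
x=1.000000, p=-1.000000:
  k1 = f(1.000000, -1.000000) = 1.240000
  k2 = f(1.045000, -0.944200) = 1.112290
  k3 = f(1.045000, -0.949947) = 1.120623
  k4 = f(1.090000, -0.899144) = 1.000159
  p ← -1.000000 + (0.09/6)·(k1 + 2k2 + 2k3 + k4) = -0.899410
p(1.09) ≈ -0.8994

-0.8994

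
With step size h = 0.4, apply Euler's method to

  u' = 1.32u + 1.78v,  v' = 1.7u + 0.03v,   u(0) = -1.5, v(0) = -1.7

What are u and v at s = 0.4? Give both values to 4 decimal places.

Euler on (u,v): u_{n+1} = u_n + h·u', v_{n+1} = v_n + h·v'.
0.000000: (-1.500000, -1.700000); f=(-5.006000, -2.601000) → (-3.502400, -2.740400)
(u(0.4), v(0.4)) ≈ (-3.5024, -2.7404)

-3.5024, -2.7404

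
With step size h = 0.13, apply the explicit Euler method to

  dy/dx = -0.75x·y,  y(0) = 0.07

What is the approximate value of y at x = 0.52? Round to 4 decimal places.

Euler: y_{n+1} = y_n + h·f(x_n, y_n).
x=0.000000, y=0.070000: f=0.000000 → y ← 0.070000 + 0.13·0.000000 = 0.070000
x=0.130000, y=0.070000: f=-0.006825 → y ← 0.070000 + 0.13·(-0.006825) = 0.069113
x=0.260000, y=0.069113: f=-0.013477 → y ← 0.069113 + 0.13·(-0.013477) = 0.067361
x=0.390000, y=0.067361: f=-0.019703 → y ← 0.067361 + 0.13·(-0.019703) = 0.064799
y(0.52) ≈ 0.0648

0.0648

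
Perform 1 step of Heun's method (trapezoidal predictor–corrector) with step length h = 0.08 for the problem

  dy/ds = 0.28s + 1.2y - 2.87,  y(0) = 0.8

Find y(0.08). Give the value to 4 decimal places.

Heun: k1 = f(s_n, y_n); k2 = f(s_n + h, y_n + h·k1); y_{n+1} = y_n + (h/2)·(k1 + k2).
s=0.000000, y=0.800000:
  k1 = f(0.000000, 0.800000) = -1.910000
  k2 = f(0.080000, 0.647200) = -2.070960
  y ← 0.800000 + (0.08/2)·(-1.910000 + (-2.070960)) = 0.640762
y(0.08) ≈ 0.6408

0.6408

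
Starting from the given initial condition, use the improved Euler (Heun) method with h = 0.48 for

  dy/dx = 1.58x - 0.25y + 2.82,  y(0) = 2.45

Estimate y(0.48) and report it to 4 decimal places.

Heun: k1 = f(x_n, y_n); k2 = f(x_n + h, y_n + h·k1); y_{n+1} = y_n + (h/2)·(k1 + k2).
x=0.000000, y=2.450000:
  k1 = f(0.000000, 2.450000) = 2.207500
  k2 = f(0.480000, 3.509600) = 2.701000
  y ← 2.450000 + (0.48/2)·(2.207500 + 2.701000) = 3.628040
y(0.48) ≈ 3.6280

3.6280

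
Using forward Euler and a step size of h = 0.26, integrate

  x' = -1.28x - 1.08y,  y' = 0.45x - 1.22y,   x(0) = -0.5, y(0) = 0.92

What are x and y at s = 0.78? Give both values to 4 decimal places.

-0.4600, 0.1534

Euler on (x,y): x_{n+1} = x_n + h·x', y_{n+1} = y_n + h·y'.
0.000000: (-0.500000, 0.920000); f=(-0.353600, -1.347400) → (-0.591936, 0.569676)
0.260000: (-0.591936, 0.569676); f=(0.142428, -0.961376) → (-0.554905, 0.319718)
0.520000: (-0.554905, 0.319718); f=(0.364982, -0.639763) → (-0.460009, 0.153380)
(x(0.78), y(0.78)) ≈ (-0.4600, 0.1534)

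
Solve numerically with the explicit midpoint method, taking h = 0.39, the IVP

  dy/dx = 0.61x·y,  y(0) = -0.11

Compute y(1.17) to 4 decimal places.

Midpoint: k1 = f(x_n, y_n); k2 = f(x_n + h/2, y_n + (h/2)·k1); y_{n+1} = y_n + h·k2.
x=0.000000, y=-0.110000:
  k1 = f(0.000000, -0.110000) = 0.000000
  k2 = f(0.195000, -0.110000) = -0.013085
  y ← -0.110000 + 0.39·(-0.013085) = -0.115103
x=0.390000, y=-0.115103:
  k1 = f(0.390000, -0.115103) = -0.027383
  k2 = f(0.585000, -0.120443) = -0.042980
  y ← -0.115103 + 0.39·(-0.042980) = -0.131865
x=0.780000, y=-0.131865:
  k1 = f(0.780000, -0.131865) = -0.062741
  k2 = f(0.975000, -0.144100) = -0.085703
  y ← -0.131865 + 0.39·(-0.085703) = -0.165289
y(1.17) ≈ -0.1653

-0.1653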